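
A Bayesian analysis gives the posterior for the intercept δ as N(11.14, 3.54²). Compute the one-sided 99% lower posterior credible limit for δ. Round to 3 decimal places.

2.905

Need L with P(δ ≥ L) = 0.99: L = 11.14 − z_{0.01}·3.54.
z = 2.326; L = 11.14 − 2.326 × 3.54 = 2.905.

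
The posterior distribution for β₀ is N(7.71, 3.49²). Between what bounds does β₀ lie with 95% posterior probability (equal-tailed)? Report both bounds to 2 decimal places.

[0.87, 14.55]

The posterior is symmetric, so the 95% equal-tailed interval is β₀ = 7.71 ± z·3.49 with z = 1.960.
Half-width: 1.960 × 3.49 = 6.84.
7.71 − 6.84 = 0.87; 7.71 + 6.84 = 14.55.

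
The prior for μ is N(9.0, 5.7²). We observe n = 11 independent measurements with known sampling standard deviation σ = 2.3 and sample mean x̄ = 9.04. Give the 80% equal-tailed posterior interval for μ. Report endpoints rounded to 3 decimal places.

Posterior precision = 1/5.7² + 11/2.3² = 0.0308 + 2.0794 = 2.1102, so posterior SD = 0.6884.
Posterior mean = (9.0/5.7² + 11·9.04/2.3²) / 2.1102 = 9.0394.
Interval: 9.0394 ± 1.282 × 0.6884 → [8.157, 9.922].

[8.157, 9.922]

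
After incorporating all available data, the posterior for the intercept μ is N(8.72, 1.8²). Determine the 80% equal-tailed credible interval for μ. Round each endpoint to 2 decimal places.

The posterior is symmetric, so the 80% equal-tailed interval is μ = 8.72 ± z·1.8 with z = 1.282.
Half-width: 1.282 × 1.8 = 2.31.
8.72 − 2.31 = 6.41; 8.72 + 2.31 = 11.03.

[6.41, 11.03]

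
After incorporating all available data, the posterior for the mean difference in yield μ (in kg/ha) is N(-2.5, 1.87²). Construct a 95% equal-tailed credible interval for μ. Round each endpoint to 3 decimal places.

[-6.165, 1.165]

The posterior is symmetric, so the 95% equal-tailed interval is μ = -2.5 ± z·1.87 with z = 1.960.
Half-width: 1.960 × 1.87 = 3.665.
-2.5 − 3.665 = -6.165; -2.5 + 3.665 = 1.165.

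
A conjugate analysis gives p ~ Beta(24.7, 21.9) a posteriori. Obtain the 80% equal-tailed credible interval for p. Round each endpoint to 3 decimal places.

Posterior: Beta(24.7, 21.9).
Equal-tailed 80% interval: the 0.1 and 0.9 quantiles of Beta(24.7, 21.9).
Posterior mean ≈ 0.530, SD ≈ 0.072; a Normal approximation gives roughly [0.437, 0.623].
Exact: F⁻¹(0.1) = 0.436; F⁻¹(0.9) = 0.623.

[0.436, 0.623]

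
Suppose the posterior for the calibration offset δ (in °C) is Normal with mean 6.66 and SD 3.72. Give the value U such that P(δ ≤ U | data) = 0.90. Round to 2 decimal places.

Need U with P(δ ≤ U) = 0.90: U = 6.66 + z_{0.1}·3.72.
z = 1.282; U = 6.66 + 1.282 × 3.72 = 11.43.

11.43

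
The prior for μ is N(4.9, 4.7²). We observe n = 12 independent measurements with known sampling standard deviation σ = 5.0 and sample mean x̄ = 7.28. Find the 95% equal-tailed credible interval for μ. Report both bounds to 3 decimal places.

[4.371, 9.779]

Posterior precision = 1/4.7² + 12/5.0² = 0.0453 + 0.4800 = 0.5253, so posterior SD = 1.3798.
Posterior mean = (4.9/4.7² + 12·7.28/5.0²) / 0.5253 = 7.0749.
Interval: 7.0749 ± 1.960 × 1.3798 → [4.371, 9.779].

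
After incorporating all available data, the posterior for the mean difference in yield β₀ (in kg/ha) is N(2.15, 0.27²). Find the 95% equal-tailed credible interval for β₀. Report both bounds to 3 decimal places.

[1.621, 2.679]

The posterior is symmetric, so the 95% equal-tailed interval is β₀ = 2.15 ± z·0.27 with z = 1.960.
Half-width: 1.960 × 0.27 = 0.529.
2.15 − 0.529 = 1.621; 2.15 + 0.529 = 2.679.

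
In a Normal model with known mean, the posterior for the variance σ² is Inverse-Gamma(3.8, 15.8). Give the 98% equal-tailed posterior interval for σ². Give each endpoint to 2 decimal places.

Inverse-Gamma(3.8, 15.8) quantiles: F⁻¹(0.01) and F⁻¹(0.99).
Equivalently, 1/σ² ~ Gamma(3.8, rate = 15.8); invert its 0.99 and 0.01 quantiles.
Posterior mean ≈ 5.64, SD ≈ 4.21; a Normal approximation gives roughly [-4.14, 15.43].
Exact: lower = 1.62; upper = 21.36.

[1.62, 21.36]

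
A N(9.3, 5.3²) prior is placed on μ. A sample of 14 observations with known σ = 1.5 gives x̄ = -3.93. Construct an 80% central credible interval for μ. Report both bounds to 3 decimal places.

[-4.367, -3.342]

Posterior precision = 1/5.3² + 14/1.5² = 0.0356 + 6.2222 = 6.2578, so posterior SD = 0.3997.
Posterior mean = (9.3/5.3² + 14·-3.93/1.5²) / 6.2578 = -3.8547.
Interval: -3.8547 ± 1.282 × 0.3997 → [-4.367, -3.342].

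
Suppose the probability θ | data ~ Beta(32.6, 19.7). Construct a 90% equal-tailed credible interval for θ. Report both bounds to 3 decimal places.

Posterior: Beta(32.6, 19.7).
Equal-tailed 90% interval: the 0.05 and 0.95 quantiles of Beta(32.6, 19.7).
Posterior mean ≈ 0.623, SD ≈ 0.066; a Normal approximation gives roughly [0.514, 0.732].
Exact: F⁻¹(0.05) = 0.511; F⁻¹(0.95) = 0.730.

[0.511, 0.730]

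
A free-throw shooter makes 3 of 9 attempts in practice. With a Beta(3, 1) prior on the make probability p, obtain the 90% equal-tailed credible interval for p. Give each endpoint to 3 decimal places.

Posterior: Beta(3+3, 1+6) = Beta(6, 7).
Equal-tailed 90% interval: the 0.05 and 0.95 quantiles of Beta(6, 7).
Posterior mean ≈ 0.462, SD ≈ 0.133; a Normal approximation gives roughly [0.242, 0.681].
Exact: F⁻¹(0.05) = 0.245; F⁻¹(0.95) = 0.685.

[0.245, 0.685]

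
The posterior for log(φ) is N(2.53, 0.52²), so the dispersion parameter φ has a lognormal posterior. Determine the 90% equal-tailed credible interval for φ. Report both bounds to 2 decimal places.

[5.34, 29.53]

On the log scale the 90% interval is 2.53 ± 1.645 × 0.52 = [1.6747, 3.3853].
Exponentiate: [e^1.6747, e^3.3853] = [5.34, 29.53].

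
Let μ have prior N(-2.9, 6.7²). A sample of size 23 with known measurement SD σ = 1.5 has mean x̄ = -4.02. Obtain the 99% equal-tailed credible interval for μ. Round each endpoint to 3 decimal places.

[-4.822, -3.213]

Posterior precision = 1/6.7² + 23/1.5² = 0.0223 + 10.2222 = 10.2445, so posterior SD = 0.3124.
Posterior mean = (-2.9/6.7² + 23·-4.02/1.5²) / 10.2445 = -4.0176.
Interval: -4.0176 ± 2.576 × 0.3124 → [-4.822, -3.213].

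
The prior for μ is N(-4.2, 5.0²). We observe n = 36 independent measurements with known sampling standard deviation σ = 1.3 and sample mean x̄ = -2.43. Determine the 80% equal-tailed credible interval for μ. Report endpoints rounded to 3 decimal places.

Posterior precision = 1/5.0² + 36/1.3² = 0.0400 + 21.3018 = 21.3418, so posterior SD = 0.2165.
Posterior mean = (-4.2/5.0² + 36·-2.43/1.3²) / 21.3418 = -2.4333.
Interval: -2.4333 ± 1.282 × 0.2165 → [-2.711, -2.156].

[-2.711, -2.156]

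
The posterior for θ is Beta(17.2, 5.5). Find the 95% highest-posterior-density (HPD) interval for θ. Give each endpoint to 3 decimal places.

[0.584, 0.918]

The posterior is unimodal and skewed, so the HPD interval has equal density at both endpoints and is the shortest 95% interval.
Solving f(0.584) = f(0.918) with F(0.918) − F(0.584) = 0.95 gives [0.584, 0.918].
For comparison, the equal-tailed interval is [0.566, 0.906]; the HPD is narrower and shifted toward the mode.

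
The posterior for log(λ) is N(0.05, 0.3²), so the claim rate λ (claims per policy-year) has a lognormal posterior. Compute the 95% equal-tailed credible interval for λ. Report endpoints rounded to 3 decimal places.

[0.584, 1.893]

On the log scale the 95% interval is 0.05 ± 1.960 × 0.3 = [-0.5380, 0.6380].
Exponentiate: [e^-0.5380, e^0.6380] = [0.584, 1.893].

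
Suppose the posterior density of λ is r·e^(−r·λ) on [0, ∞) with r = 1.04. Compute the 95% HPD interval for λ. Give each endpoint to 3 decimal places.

The exponential density is strictly decreasing on [0, ∞), so the HPD interval is anchored at 0: [0, q] with P(λ ≤ q) = 0.95.
q = −ln(1 − 0.95) / 1.04 = 2.9957 / 1.04 = 2.881.

[0.000, 2.881]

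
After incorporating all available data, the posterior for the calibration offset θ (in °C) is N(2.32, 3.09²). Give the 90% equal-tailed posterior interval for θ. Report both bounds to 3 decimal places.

The posterior is symmetric, so the 90% equal-tailed interval is θ = 2.32 ± z·3.09 with z = 1.645.
Half-width: 1.645 × 3.09 = 5.083.
2.32 − 5.083 = -2.763; 2.32 + 5.083 = 7.403.

[-2.763, 7.403]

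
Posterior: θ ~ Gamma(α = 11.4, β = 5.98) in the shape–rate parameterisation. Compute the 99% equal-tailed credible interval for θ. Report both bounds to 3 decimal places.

[0.764, 3.671]

Posterior: Gamma(shape 11.4, rate 5.98).
Equal-tailed 99% interval: Gamma(11.4, 5.98) quantiles at 0.005 and 0.995.
Posterior mean ≈ 1.906, SD ≈ 0.565; a Normal approximation gives roughly [0.452, 3.361].
Exact: lower = 0.764; upper = 3.671.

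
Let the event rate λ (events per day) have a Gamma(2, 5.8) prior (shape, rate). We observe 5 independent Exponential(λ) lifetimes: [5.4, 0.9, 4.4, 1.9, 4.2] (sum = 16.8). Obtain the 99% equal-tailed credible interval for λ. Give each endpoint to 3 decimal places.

[0.090, 0.693]

Posterior: Gamma(2+5, 5.8+16.8) = Gamma(7, 22.6) (shape, rate).
Equal-tailed 99% interval: Gamma(7, 22.6) quantiles at 0.005 and 0.995.
Posterior mean ≈ 0.310, SD ≈ 0.117; a Normal approximation gives roughly [0.008, 0.611].
Exact: lower = 0.090; upper = 0.693.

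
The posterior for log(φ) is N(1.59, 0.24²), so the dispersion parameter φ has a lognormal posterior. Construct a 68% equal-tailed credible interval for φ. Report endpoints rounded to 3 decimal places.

[3.863, 6.226]

On the log scale the 68% interval is 1.59 ± 0.994 × 0.24 = [1.3513, 1.8287].
Exponentiate: [e^1.3513, e^1.8287] = [3.863, 6.226].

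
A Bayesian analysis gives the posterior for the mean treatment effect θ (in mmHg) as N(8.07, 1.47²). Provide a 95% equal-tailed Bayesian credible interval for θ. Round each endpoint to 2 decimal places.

The posterior is symmetric, so the 95% equal-tailed interval is θ = 8.07 ± z·1.47 with z = 1.960.
Half-width: 1.960 × 1.47 = 2.88.
8.07 − 2.88 = 5.19; 8.07 + 2.88 = 10.95.

[5.19, 10.95]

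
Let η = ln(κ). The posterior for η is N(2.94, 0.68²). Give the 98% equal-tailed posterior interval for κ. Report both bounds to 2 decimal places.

On the log scale the 98% interval is 2.94 ± 2.326 × 0.68 = [1.3581, 4.5219].
Exponentiate: [e^1.3581, e^4.5219] = [3.89, 92.01].

[3.89, 92.01]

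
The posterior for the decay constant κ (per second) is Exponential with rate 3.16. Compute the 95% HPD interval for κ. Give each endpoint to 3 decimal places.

The exponential density is strictly decreasing on [0, ∞), so the HPD interval is anchored at 0: [0, q] with P(κ ≤ q) = 0.95.
q = −ln(1 − 0.95) / 3.16 = 2.9957 / 3.16 = 0.948.

[0.000, 0.948]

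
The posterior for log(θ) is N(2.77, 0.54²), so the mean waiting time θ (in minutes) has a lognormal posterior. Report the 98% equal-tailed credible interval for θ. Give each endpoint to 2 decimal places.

[4.54, 56.05]

On the log scale the 98% interval is 2.77 ± 2.326 × 0.54 = [1.5138, 4.0262].
Exponentiate: [e^1.5138, e^4.0262] = [4.54, 56.05].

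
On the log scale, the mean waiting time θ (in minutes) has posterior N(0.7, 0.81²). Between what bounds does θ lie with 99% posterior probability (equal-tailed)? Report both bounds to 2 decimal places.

On the log scale the 99% interval is 0.7 ± 2.576 × 0.81 = [-1.3864, 2.7864].
Exponentiate: [e^-1.3864, e^2.7864] = [0.25, 16.22].

[0.25, 16.22]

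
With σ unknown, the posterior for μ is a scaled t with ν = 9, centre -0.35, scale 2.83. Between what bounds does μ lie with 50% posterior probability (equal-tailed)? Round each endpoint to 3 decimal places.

The t_9 distribution is symmetric; the 50% interval is -0.35 ± t·2.83 with t_{0.75,9} = 0.703.
Half-width: 0.703 × 2.83 = 1.989.
-0.35 − 1.989 = -2.339; -0.35 + 1.989 = 1.639.

[-2.339, 1.639]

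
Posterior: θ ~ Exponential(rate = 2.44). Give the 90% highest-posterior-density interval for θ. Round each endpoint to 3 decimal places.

[0.000, 0.944]

The exponential density is strictly decreasing on [0, ∞), so the HPD interval is anchored at 0: [0, q] with P(θ ≤ q) = 0.90.
q = −ln(1 − 0.90) / 2.44 = 2.3026 / 2.44 = 0.944.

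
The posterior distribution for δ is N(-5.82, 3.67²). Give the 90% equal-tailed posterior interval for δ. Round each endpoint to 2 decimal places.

The posterior is symmetric, so the 90% equal-tailed interval is δ = -5.82 ± z·3.67 with z = 1.645.
Half-width: 1.645 × 3.67 = 6.04.
-5.82 − 6.04 = -11.86; -5.82 + 6.04 = 0.22.

[-11.86, 0.22]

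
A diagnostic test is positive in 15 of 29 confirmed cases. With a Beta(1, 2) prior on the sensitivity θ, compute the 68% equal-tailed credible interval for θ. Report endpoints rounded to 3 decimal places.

[0.412, 0.588]

Posterior: Beta(1+15, 2+14) = Beta(16, 16).
Equal-tailed 68% interval: the 0.16 and 0.84 quantiles of Beta(16, 16).
Posterior mean ≈ 0.500, SD ≈ 0.087; a Normal approximation gives roughly [0.413, 0.587].
Exact: F⁻¹(0.16) = 0.412; F⁻¹(0.84) = 0.588.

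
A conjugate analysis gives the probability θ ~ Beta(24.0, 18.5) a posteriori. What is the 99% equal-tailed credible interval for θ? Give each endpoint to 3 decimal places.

[0.370, 0.749]

Posterior: Beta(24.0, 18.5).
Equal-tailed 99% interval: the 0.005 and 0.995 quantiles of Beta(24.0, 18.5).
Posterior mean ≈ 0.565, SD ≈ 0.075; a Normal approximation gives roughly [0.371, 0.758].
Exact: F⁻¹(0.005) = 0.370; F⁻¹(0.995) = 0.749.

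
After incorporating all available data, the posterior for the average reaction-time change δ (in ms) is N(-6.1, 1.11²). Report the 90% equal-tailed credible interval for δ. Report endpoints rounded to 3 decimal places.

[-7.926, -4.274]

The posterior is symmetric, so the 90% equal-tailed interval is δ = -6.1 ± z·1.11 with z = 1.645.
Half-width: 1.645 × 1.11 = 1.826.
-6.1 − 1.826 = -7.926; -6.1 + 1.826 = -4.274.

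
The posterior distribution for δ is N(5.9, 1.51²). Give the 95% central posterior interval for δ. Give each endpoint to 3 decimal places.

[2.940, 8.860]

The posterior is symmetric, so the 95% equal-tailed interval is δ = 5.9 ± z·1.51 with z = 1.960.
Half-width: 1.960 × 1.51 = 2.960.
5.9 − 2.960 = 2.940; 5.9 + 2.960 = 8.860.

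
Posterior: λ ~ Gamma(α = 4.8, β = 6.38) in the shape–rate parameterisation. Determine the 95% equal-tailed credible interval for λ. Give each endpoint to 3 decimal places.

Posterior: Gamma(shape 4.8, rate 6.38).
Equal-tailed 95% interval: Gamma(4.8, 6.38) quantiles at 0.025 and 0.975.
Posterior mean ≈ 0.752, SD ≈ 0.343; a Normal approximation gives roughly [0.079, 1.425].
Exact: lower = 0.237; upper = 1.560.

[0.237, 1.560]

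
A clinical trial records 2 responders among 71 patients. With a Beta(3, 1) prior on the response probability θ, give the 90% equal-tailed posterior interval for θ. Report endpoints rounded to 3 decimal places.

Posterior: Beta(3+2, 1+69) = Beta(5, 70).
Equal-tailed 90% interval: the 0.05 and 0.95 quantiles of Beta(5, 70).
Posterior mean ≈ 0.067, SD ≈ 0.029; a Normal approximation gives roughly [0.020, 0.114].
Exact: F⁻¹(0.05) = 0.027; F⁻¹(0.95) = 0.119.

[0.027, 0.119]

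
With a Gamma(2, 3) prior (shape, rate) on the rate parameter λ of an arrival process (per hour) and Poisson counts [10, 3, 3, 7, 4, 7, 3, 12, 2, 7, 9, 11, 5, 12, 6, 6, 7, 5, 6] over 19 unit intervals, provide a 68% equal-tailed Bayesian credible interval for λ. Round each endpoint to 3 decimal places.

Posterior: Gamma(2+125, 3+19) = Gamma(127, 22) (shape, rate).
Equal-tailed 68% interval: Gamma(127, 22) quantiles at 0.16 and 0.84.
Posterior mean ≈ 5.773, SD ≈ 0.512; a Normal approximation gives roughly [5.263, 6.282].
Exact: lower = 5.264; upper = 6.281.

[5.264, 6.281]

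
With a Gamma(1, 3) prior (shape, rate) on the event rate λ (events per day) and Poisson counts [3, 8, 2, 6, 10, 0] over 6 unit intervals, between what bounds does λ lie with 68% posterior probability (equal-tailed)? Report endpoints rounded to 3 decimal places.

Posterior: Gamma(1+29, 3+6) = Gamma(30, 9) (shape, rate).
Equal-tailed 68% interval: Gamma(30, 9) quantiles at 0.16 and 0.84.
Posterior mean ≈ 3.333, SD ≈ 0.609; a Normal approximation gives roughly [2.728, 3.939].
Exact: lower = 2.731; upper = 3.935.

[2.731, 3.935]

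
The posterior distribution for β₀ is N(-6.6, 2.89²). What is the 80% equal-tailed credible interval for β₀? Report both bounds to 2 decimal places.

The posterior is symmetric, so the 80% equal-tailed interval is β₀ = -6.6 ± z·2.89 with z = 1.282.
Half-width: 1.282 × 2.89 = 3.70.
-6.6 − 3.70 = -10.30; -6.6 + 3.70 = -2.90.

[-10.30, -2.90]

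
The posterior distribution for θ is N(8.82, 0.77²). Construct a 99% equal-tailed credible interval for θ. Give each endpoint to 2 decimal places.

The posterior is symmetric, so the 99% equal-tailed interval is θ = 8.82 ± z·0.77 with z = 2.576.
Half-width: 2.576 × 0.77 = 1.98.
8.82 − 1.98 = 6.84; 8.82 + 1.98 = 10.80.

[6.84, 10.80]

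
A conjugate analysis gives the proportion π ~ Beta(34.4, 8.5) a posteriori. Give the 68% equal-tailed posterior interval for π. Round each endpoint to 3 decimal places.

[0.742, 0.862]

Posterior: Beta(34.4, 8.5).
Equal-tailed 68% interval: the 0.16 and 0.84 quantiles of Beta(34.4, 8.5).
Posterior mean ≈ 0.802, SD ≈ 0.060; a Normal approximation gives roughly [0.742, 0.862].
Exact: F⁻¹(0.16) = 0.742; F⁻¹(0.84) = 0.862.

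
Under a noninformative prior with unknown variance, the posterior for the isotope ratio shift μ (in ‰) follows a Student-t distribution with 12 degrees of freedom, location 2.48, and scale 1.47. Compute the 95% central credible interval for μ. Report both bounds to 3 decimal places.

The t_12 distribution is symmetric; the 95% interval is 2.48 ± t·1.47 with t_{0.975,12} = 2.179.
Half-width: 2.179 × 1.47 = 3.203.
2.48 − 3.203 = -0.723; 2.48 + 3.203 = 5.683.

[-0.723, 5.683]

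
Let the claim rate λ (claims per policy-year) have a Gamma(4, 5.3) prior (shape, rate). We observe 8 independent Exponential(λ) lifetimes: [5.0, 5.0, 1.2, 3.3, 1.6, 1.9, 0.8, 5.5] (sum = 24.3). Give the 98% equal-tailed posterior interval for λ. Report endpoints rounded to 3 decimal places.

[0.183, 0.726]

Posterior: Gamma(4+8, 5.3+24.3) = Gamma(12, 29.6) (shape, rate).
Equal-tailed 98% interval: Gamma(12, 29.6) quantiles at 0.01 and 0.99.
Posterior mean ≈ 0.405, SD ≈ 0.117; a Normal approximation gives roughly [0.133, 0.678].
Exact: lower = 0.183; upper = 0.726.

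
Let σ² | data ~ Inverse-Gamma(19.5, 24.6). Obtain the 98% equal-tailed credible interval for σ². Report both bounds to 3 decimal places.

Inverse-Gamma(19.5, 24.6) quantiles: F⁻¹(0.01) and F⁻¹(0.99).
Equivalently, 1/σ² ~ Gamma(19.5, rate = 24.6); invert its 0.99 and 0.01 quantiles.
Posterior mean ≈ 1.330, SD ≈ 0.318; a Normal approximation gives roughly [0.590, 2.069].
Exact: lower = 0.788; upper = 2.296.

[0.788, 2.296]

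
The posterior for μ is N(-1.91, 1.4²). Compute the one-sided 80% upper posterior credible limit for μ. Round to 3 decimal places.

-0.732

Need U with P(μ ≤ U) = 0.80: U = -1.91 + z_{0.2}·1.4.
z = 0.842; U = -1.91 + 0.842 × 1.4 = -0.732.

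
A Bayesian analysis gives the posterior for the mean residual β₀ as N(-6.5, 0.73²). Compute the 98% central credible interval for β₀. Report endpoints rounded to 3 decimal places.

[-8.198, -4.802]

The posterior is symmetric, so the 98% equal-tailed interval is β₀ = -6.5 ± z·0.73 with z = 2.326.
Half-width: 2.326 × 0.73 = 1.698.
-6.5 − 1.698 = -8.198; -6.5 + 1.698 = -4.802.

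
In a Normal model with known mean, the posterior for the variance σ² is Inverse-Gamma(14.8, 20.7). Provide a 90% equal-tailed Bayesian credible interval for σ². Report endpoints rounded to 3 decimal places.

[0.956, 2.277]

Inverse-Gamma(14.8, 20.7) quantiles: F⁻¹(0.05) and F⁻¹(0.95).
Equivalently, 1/σ² ~ Gamma(14.8, rate = 20.7); invert its 0.95 and 0.05 quantiles.
Posterior mean ≈ 1.500, SD ≈ 0.419; a Normal approximation gives roughly [0.810, 2.190].
Exact: lower = 0.956; upper = 2.277.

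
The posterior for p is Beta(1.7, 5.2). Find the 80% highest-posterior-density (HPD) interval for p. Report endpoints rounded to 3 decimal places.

[0.023, 0.389]

The posterior is unimodal and skewed, so the HPD interval has equal density at both endpoints and is the shortest 80% interval.
Solving f(0.023) = f(0.389) with F(0.389) − F(0.023) = 0.80 gives [0.023, 0.389].
For comparison, the equal-tailed interval is [0.067, 0.464]; the HPD is narrower and shifted toward the mode.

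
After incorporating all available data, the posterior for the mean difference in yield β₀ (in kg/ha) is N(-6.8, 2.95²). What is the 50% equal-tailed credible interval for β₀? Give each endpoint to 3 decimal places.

The posterior is symmetric, so the 50% equal-tailed interval is β₀ = -6.8 ± z·2.95 with z = 0.674.
Half-width: 0.674 × 2.95 = 1.990.
-6.8 − 1.990 = -8.790; -6.8 + 1.990 = -4.810.

[-8.790, -4.810]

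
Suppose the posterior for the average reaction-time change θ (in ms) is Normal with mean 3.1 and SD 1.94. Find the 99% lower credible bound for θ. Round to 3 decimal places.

-1.413

Need L with P(θ ≥ L) = 0.99: L = 3.1 − z_{0.01}·1.94.
z = 2.326; L = 3.1 − 2.326 × 1.94 = -1.413.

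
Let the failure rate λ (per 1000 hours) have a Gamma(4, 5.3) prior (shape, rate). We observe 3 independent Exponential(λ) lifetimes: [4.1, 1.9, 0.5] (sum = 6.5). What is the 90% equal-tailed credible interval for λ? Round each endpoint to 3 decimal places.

Posterior: Gamma(4+3, 5.3+6.5) = Gamma(7, 11.8) (shape, rate).
Equal-tailed 90% interval: Gamma(7, 11.8) quantiles at 0.05 and 0.95.
Posterior mean ≈ 0.593, SD ≈ 0.224; a Normal approximation gives roughly [0.224, 0.962].
Exact: lower = 0.278; upper = 1.004.

[0.278, 1.004]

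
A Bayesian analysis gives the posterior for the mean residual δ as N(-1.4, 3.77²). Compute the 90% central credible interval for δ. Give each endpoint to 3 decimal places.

The posterior is symmetric, so the 90% equal-tailed interval is δ = -1.4 ± z·3.77 with z = 1.645.
Half-width: 1.645 × 3.77 = 6.201.
-1.4 − 6.201 = -7.601; -1.4 + 6.201 = 4.801.

[-7.601, 4.801]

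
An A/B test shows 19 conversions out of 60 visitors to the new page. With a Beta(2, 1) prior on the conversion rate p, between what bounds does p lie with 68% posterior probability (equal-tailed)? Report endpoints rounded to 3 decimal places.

Posterior: Beta(2+19, 1+41) = Beta(21, 42).
Equal-tailed 68% interval: the 0.16 and 0.84 quantiles of Beta(21, 42).
Posterior mean ≈ 0.333, SD ≈ 0.059; a Normal approximation gives roughly [0.275, 0.392].
Exact: F⁻¹(0.16) = 0.274; F⁻¹(0.84) = 0.392.

[0.274, 0.392]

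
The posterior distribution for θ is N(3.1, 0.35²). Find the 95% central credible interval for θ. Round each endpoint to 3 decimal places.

The posterior is symmetric, so the 95% equal-tailed interval is θ = 3.1 ± z·0.35 with z = 1.960.
Half-width: 1.960 × 0.35 = 0.686.
3.1 − 0.686 = 2.414; 3.1 + 0.686 = 3.786.

[2.414, 3.786]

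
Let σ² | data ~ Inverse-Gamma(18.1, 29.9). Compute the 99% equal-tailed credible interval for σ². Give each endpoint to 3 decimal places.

Inverse-Gamma(18.1, 29.9) quantiles: F⁻¹(0.005) and F⁻¹(0.995).
Equivalently, 1/σ² ~ Gamma(18.1, rate = 29.9); invert its 0.995 and 0.005 quantiles.
Posterior mean ≈ 1.749, SD ≈ 0.436; a Normal approximation gives roughly [0.626, 2.871].
Exact: lower = 0.967; upper = 3.317.

[0.967, 3.317]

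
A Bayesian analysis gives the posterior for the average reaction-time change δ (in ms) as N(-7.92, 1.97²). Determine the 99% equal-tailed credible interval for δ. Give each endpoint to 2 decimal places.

[-12.99, -2.85]

The posterior is symmetric, so the 99% equal-tailed interval is δ = -7.92 ± z·1.97 with z = 2.576.
Half-width: 2.576 × 1.97 = 5.07.
-7.92 − 5.07 = -12.99; -7.92 + 5.07 = -2.85.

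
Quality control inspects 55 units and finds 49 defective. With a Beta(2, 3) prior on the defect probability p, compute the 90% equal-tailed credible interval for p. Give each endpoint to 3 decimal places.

[0.769, 0.918]

Posterior: Beta(2+49, 3+6) = Beta(51, 9).
Equal-tailed 90% interval: the 0.05 and 0.95 quantiles of Beta(51, 9).
Posterior mean ≈ 0.850, SD ≈ 0.046; a Normal approximation gives roughly [0.775, 0.925].
Exact: F⁻¹(0.05) = 0.769; F⁻¹(0.95) = 0.918.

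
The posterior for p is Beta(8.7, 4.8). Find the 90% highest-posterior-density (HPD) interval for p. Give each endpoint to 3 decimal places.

The posterior is unimodal and skewed, so the HPD interval has equal density at both endpoints and is the shortest 90% interval.
Solving f(0.442) = f(0.852) with F(0.852) − F(0.442) = 0.90 gives [0.442, 0.852].
For comparison, the equal-tailed interval is [0.425, 0.839]; the HPD is narrower and shifted toward the mode.

[0.442, 0.852]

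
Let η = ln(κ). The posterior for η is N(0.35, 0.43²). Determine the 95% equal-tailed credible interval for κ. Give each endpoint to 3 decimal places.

[0.611, 3.296]

On the log scale the 95% interval is 0.35 ± 1.960 × 0.43 = [-0.4928, 1.1928].
Exponentiate: [e^-0.4928, e^1.1928] = [0.611, 3.296].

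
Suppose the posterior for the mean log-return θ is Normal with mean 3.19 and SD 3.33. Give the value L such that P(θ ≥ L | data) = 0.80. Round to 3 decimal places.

0.387

Need L with P(θ ≥ L) = 0.80: L = 3.19 − z_{0.2}·3.33.
z = 0.842; L = 3.19 − 0.842 × 3.33 = 0.387.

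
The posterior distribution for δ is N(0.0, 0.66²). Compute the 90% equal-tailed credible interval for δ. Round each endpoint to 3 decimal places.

[-1.086, 1.086]

The posterior is symmetric, so the 90% equal-tailed interval is δ = 0.0 ± z·0.66 with z = 1.645.
Half-width: 1.645 × 0.66 = 1.086.
0.0 − 1.086 = -1.086; 0.0 + 1.086 = 1.086.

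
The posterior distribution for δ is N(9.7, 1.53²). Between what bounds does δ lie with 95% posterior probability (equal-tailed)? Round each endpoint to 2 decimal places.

[6.70, 12.70]

The posterior is symmetric, so the 95% equal-tailed interval is δ = 9.7 ± z·1.53 with z = 1.960.
Half-width: 1.960 × 1.53 = 3.00.
9.7 − 3.00 = 6.70; 9.7 + 3.00 = 12.70.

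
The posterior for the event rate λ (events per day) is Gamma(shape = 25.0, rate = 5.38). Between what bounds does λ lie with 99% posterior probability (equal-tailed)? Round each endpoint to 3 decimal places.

Posterior: Gamma(shape 25.0, rate 5.38).
Equal-tailed 99% interval: Gamma(25.0, 5.38) quantiles at 0.005 and 0.995.
Posterior mean ≈ 4.647, SD ≈ 0.929; a Normal approximation gives roughly [2.253, 7.041].
Exact: lower = 2.601; upper = 7.388.

[2.601, 7.388]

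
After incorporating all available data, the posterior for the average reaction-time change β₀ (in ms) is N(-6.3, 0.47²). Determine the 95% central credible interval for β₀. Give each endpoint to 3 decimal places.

[-7.221, -5.379]

The posterior is symmetric, so the 95% equal-tailed interval is β₀ = -6.3 ± z·0.47 with z = 1.960.
Half-width: 1.960 × 0.47 = 0.921.
-6.3 − 0.921 = -7.221; -6.3 + 0.921 = -5.379.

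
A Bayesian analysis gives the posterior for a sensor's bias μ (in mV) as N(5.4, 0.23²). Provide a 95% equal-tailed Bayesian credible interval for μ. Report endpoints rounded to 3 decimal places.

The posterior is symmetric, so the 95% equal-tailed interval is μ = 5.4 ± z·0.23 with z = 1.960.
Half-width: 1.960 × 0.23 = 0.451.
5.4 − 0.451 = 4.949; 5.4 + 0.451 = 5.851.

[4.949, 5.851]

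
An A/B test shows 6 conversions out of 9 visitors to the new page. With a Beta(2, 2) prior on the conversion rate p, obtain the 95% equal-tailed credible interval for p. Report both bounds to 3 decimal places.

Posterior: Beta(2+6, 2+3) = Beta(8, 5).
Equal-tailed 95% interval: the 0.025 and 0.975 quantiles of Beta(8, 5).
Posterior mean ≈ 0.615, SD ≈ 0.130; a Normal approximation gives roughly [0.361, 0.870].
Exact: F⁻¹(0.025) = 0.349; F⁻¹(0.975) = 0.848.

[0.349, 0.848]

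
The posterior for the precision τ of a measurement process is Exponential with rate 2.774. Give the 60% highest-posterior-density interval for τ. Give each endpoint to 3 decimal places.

[0.000, 0.330]

The exponential density is strictly decreasing on [0, ∞), so the HPD interval is anchored at 0: [0, q] with P(τ ≤ q) = 0.60.
q = −ln(1 − 0.60) / 2.774 = 0.9163 / 2.774 = 0.330.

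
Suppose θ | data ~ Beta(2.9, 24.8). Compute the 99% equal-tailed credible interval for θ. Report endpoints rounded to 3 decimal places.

Posterior: Beta(2.9, 24.8).
Equal-tailed 99% interval: the 0.005 and 0.995 quantiles of Beta(2.9, 24.8).
Posterior mean ≈ 0.105, SD ≈ 0.057; a Normal approximation gives roughly [-0.043, 0.252].
Exact: F⁻¹(0.005) = 0.012; F⁻¹(0.995) = 0.298.

[0.012, 0.298]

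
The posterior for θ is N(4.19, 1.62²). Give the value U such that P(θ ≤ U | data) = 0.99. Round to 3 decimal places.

7.959

Need U with P(θ ≤ U) = 0.99: U = 4.19 + z_{0.01}·1.62.
z = 2.326; U = 4.19 + 2.326 × 1.62 = 7.959.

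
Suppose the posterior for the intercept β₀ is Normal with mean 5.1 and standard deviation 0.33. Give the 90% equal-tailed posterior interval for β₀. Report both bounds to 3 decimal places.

[4.557, 5.643]

The posterior is symmetric, so the 90% equal-tailed interval is β₀ = 5.1 ± z·0.33 with z = 1.645.
Half-width: 1.645 × 0.33 = 0.543.
5.1 − 0.543 = 4.557; 5.1 + 0.543 = 5.643.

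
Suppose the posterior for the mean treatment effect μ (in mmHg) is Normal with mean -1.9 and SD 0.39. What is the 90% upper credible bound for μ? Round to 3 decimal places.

Need U with P(μ ≤ U) = 0.90: U = -1.9 + z_{0.1}·0.39.
z = 1.282; U = -1.9 + 1.282 × 0.39 = -1.400.

-1.400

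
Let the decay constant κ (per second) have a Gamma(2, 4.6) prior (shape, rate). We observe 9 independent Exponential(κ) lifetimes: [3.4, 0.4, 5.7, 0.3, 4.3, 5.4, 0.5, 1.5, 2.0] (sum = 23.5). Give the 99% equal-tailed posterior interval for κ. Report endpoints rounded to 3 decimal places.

[0.154, 0.761]

Posterior: Gamma(2+9, 4.6+23.5) = Gamma(11, 28.1) (shape, rate).
Equal-tailed 99% interval: Gamma(11, 28.1) quantiles at 0.005 and 0.995.
Posterior mean ≈ 0.391, SD ≈ 0.118; a Normal approximation gives roughly [0.087, 0.695].
Exact: lower = 0.154; upper = 0.761.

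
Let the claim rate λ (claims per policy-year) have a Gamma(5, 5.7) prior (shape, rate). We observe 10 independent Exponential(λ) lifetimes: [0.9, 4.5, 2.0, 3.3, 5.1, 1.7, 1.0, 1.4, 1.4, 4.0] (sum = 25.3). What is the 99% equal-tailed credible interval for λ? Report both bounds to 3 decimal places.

[0.222, 0.866]

Posterior: Gamma(5+10, 5.7+25.3) = Gamma(15, 31.0) (shape, rate).
Equal-tailed 99% interval: Gamma(15, 31.0) quantiles at 0.005 and 0.995.
Posterior mean ≈ 0.484, SD ≈ 0.125; a Normal approximation gives roughly [0.162, 0.806].
Exact: lower = 0.222; upper = 0.866.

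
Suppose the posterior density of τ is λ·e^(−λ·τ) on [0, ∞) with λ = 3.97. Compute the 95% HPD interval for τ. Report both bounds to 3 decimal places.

The exponential density is strictly decreasing on [0, ∞), so the HPD interval is anchored at 0: [0, q] with P(τ ≤ q) = 0.95.
q = −ln(1 − 0.95) / 3.97 = 2.9957 / 3.97 = 0.755.

[0.000, 0.755]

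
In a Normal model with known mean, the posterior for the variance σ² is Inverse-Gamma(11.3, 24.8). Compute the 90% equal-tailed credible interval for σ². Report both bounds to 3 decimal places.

Inverse-Gamma(11.3, 24.8) quantiles: F⁻¹(0.05) and F⁻¹(0.95).
Equivalently, 1/σ² ~ Gamma(11.3, rate = 24.8); invert its 0.95 and 0.05 quantiles.
Posterior mean ≈ 2.408, SD ≈ 0.790; a Normal approximation gives roughly [1.109, 3.706].
Exact: lower = 1.430; upper = 3.878.

[1.430, 3.878]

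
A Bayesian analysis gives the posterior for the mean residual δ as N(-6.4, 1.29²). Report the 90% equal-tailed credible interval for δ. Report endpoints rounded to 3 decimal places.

The posterior is symmetric, so the 90% equal-tailed interval is δ = -6.4 ± z·1.29 with z = 1.645.
Half-width: 1.645 × 1.29 = 2.122.
-6.4 − 2.122 = -8.522; -6.4 + 2.122 = -4.278.

[-8.522, -4.278]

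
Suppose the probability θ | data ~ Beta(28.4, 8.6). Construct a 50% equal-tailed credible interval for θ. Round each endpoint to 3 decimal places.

Posterior: Beta(28.4, 8.6).
Equal-tailed 50% interval: the 0.25 and 0.75 quantiles of Beta(28.4, 8.6).
Posterior mean ≈ 0.768, SD ≈ 0.069; a Normal approximation gives roughly [0.721, 0.814].
Exact: F⁻¹(0.25) = 0.724; F⁻¹(0.75) = 0.817.

[0.724, 0.817]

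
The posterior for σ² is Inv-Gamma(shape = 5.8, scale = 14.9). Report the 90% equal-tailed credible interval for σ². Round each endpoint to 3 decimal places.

[1.455, 6.004]

Inverse-Gamma(5.8, 14.9) quantiles: F⁻¹(0.05) and F⁻¹(0.95).
Equivalently, 1/σ² ~ Gamma(5.8, rate = 14.9); invert its 0.95 and 0.05 quantiles.
Posterior mean ≈ 3.104, SD ≈ 1.592; a Normal approximation gives roughly [0.485, 5.723].
Exact: lower = 1.455; upper = 6.004.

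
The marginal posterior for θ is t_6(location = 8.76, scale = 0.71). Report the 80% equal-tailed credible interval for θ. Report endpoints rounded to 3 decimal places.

The t_6 distribution is symmetric; the 80% interval is 8.76 ± t·0.71 with t_{0.9,6} = 1.440.
Half-width: 1.440 × 0.71 = 1.022.
8.76 − 1.022 = 7.738; 8.76 + 1.022 = 9.782.

[7.738, 9.782]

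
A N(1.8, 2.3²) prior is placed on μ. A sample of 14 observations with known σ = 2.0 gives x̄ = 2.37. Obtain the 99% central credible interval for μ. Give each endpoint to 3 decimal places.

Posterior precision = 1/2.3² + 14/2.0² = 0.1890 + 3.5000 = 3.6890, so posterior SD = 0.5206.
Posterior mean = (1.8/2.3² + 14·2.37/2.0²) / 3.6890 = 2.3408.
Interval: 2.3408 ± 2.576 × 0.5206 → [1.000, 3.682].

[1.000, 3.682]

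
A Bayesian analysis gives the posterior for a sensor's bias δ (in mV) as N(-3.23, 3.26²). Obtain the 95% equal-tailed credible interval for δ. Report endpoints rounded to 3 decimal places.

[-9.619, 3.159]

The posterior is symmetric, so the 95% equal-tailed interval is δ = -3.23 ± z·3.26 with z = 1.960.
Half-width: 1.960 × 3.26 = 6.389.
-3.23 − 6.389 = -9.619; -3.23 + 6.389 = 3.159.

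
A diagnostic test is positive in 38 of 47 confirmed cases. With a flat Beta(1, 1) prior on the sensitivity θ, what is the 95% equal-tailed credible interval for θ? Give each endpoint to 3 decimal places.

[0.674, 0.895]

Posterior: Beta(1+38, 1+9) = Beta(39, 10).
Equal-tailed 95% interval: the 0.025 and 0.975 quantiles of Beta(39, 10).
Posterior mean ≈ 0.796, SD ≈ 0.057; a Normal approximation gives roughly [0.684, 0.908].
Exact: F⁻¹(0.025) = 0.674; F⁻¹(0.975) = 0.895.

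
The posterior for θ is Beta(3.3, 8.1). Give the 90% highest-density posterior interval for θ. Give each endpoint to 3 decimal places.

The posterior is unimodal and skewed, so the HPD interval has equal density at both endpoints and is the shortest 90% interval.
Solving f(0.079) = f(0.491) with F(0.491) − F(0.079) = 0.90 gives [0.079, 0.491].
For comparison, the equal-tailed interval is [0.101, 0.522]; the HPD is narrower and shifted toward the mode.

[0.079, 0.491]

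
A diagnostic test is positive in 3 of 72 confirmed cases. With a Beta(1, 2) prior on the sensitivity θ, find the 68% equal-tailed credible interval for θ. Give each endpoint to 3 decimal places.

Posterior: Beta(1+3, 2+69) = Beta(4, 71).
Equal-tailed 68% interval: the 0.16 and 0.84 quantiles of Beta(4, 71).
Posterior mean ≈ 0.053, SD ≈ 0.026; a Normal approximation gives roughly [0.028, 0.079].
Exact: F⁻¹(0.16) = 0.028; F⁻¹(0.84) = 0.078.

[0.028, 0.078]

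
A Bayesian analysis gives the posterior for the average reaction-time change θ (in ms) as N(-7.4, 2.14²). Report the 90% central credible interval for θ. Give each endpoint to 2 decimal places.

[-10.92, -3.88]

The posterior is symmetric, so the 90% equal-tailed interval is θ = -7.4 ± z·2.14 with z = 1.645.
Half-width: 1.645 × 2.14 = 3.52.
-7.4 − 3.52 = -10.92; -7.4 + 3.52 = -3.88.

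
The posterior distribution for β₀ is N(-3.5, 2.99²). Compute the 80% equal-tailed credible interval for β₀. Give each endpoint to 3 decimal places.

The posterior is symmetric, so the 80% equal-tailed interval is β₀ = -3.5 ± z·2.99 with z = 1.282.
Half-width: 1.282 × 2.99 = 3.832.
-3.5 − 3.832 = -7.332; -3.5 + 3.832 = 0.332.

[-7.332, 0.332]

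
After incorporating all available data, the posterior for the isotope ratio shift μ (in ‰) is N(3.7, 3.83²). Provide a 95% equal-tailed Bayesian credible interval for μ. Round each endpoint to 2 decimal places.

[-3.81, 11.21]

The posterior is symmetric, so the 95% equal-tailed interval is μ = 3.7 ± z·3.83 with z = 1.960.
Half-width: 1.960 × 3.83 = 7.51.
3.7 − 7.51 = -3.81; 3.7 + 7.51 = 11.21.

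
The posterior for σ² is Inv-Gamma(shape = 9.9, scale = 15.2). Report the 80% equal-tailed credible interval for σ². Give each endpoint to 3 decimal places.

Inverse-Gamma(9.9, 15.2) quantiles: F⁻¹(0.1) and F⁻¹(0.9).
Equivalently, 1/σ² ~ Gamma(9.9, rate = 15.2); invert its 0.9 and 0.1 quantiles.
Posterior mean ≈ 1.708, SD ≈ 0.608; a Normal approximation gives roughly [0.929, 2.487].
Exact: lower = 1.079; upper = 2.475.

[1.079, 2.475]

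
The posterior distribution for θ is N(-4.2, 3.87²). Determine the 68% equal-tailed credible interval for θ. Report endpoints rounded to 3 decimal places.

The posterior is symmetric, so the 68% equal-tailed interval is θ = -4.2 ± z·3.87 with z = 0.994.
Half-width: 0.994 × 3.87 = 3.849.
-4.2 − 3.849 = -8.049; -4.2 + 3.849 = -0.351.

[-8.049, -0.351]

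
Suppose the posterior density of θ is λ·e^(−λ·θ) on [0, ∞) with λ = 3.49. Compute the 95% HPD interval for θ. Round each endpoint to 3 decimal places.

[0.000, 0.858]

The exponential density is strictly decreasing on [0, ∞), so the HPD interval is anchored at 0: [0, q] with P(θ ≤ q) = 0.95.
q = −ln(1 − 0.95) / 3.49 = 2.9957 / 3.49 = 0.858.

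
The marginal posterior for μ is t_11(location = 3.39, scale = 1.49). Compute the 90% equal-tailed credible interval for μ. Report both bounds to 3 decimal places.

[0.714, 6.066]

The t_11 distribution is symmetric; the 90% interval is 3.39 ± t·1.49 with t_{0.95,11} = 1.796.
Half-width: 1.796 × 1.49 = 2.676.
3.39 − 2.676 = 0.714; 3.39 + 2.676 = 6.066.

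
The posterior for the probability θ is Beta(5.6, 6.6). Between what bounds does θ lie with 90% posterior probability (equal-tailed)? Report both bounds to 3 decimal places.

Posterior: Beta(5.6, 6.6).
Equal-tailed 90% interval: the 0.05 and 0.95 quantiles of Beta(5.6, 6.6).
Posterior mean ≈ 0.459, SD ≈ 0.137; a Normal approximation gives roughly [0.233, 0.685].
Exact: F⁻¹(0.05) = 0.237; F⁻¹(0.95) = 0.689.

[0.237, 0.689]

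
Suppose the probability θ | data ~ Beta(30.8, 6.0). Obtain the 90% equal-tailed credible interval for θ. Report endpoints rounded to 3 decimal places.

Posterior: Beta(30.8, 6.0).
Equal-tailed 90% interval: the 0.05 and 0.95 quantiles of Beta(30.8, 6.0).
Posterior mean ≈ 0.837, SD ≈ 0.060; a Normal approximation gives roughly [0.738, 0.936].
Exact: F⁻¹(0.05) = 0.729; F⁻¹(0.95) = 0.924.

[0.729, 0.924]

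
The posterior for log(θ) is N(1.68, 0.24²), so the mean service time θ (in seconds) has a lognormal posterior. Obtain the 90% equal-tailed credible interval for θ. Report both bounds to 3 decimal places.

[3.616, 7.963]

On the log scale the 90% interval is 1.68 ± 1.645 × 0.24 = [1.2852, 2.0748].
Exponentiate: [e^1.2852, e^2.0748] = [3.616, 7.963].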